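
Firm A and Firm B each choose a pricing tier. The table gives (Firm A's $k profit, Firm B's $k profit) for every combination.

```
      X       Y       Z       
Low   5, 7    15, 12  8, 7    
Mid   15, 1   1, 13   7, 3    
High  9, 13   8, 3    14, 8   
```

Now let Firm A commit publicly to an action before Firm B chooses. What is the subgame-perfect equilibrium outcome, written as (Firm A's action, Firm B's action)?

(Low, Y)

Solve by backward induction (Firm A leads).
- Low: Firm B compares 7, 12, 7 and picks Y; Firm A would get 15.
- Mid: Firm B compares 1, 13, 3 and picks Y; Firm A would get 1.
- High: Firm B compares 13, 3, 8 and picks X; Firm A would get 9.
Maximizing over 15, 1, 9, Firm A chooses Low. Subgame-perfect outcome: (Low, Y) with payoffs (15, 12).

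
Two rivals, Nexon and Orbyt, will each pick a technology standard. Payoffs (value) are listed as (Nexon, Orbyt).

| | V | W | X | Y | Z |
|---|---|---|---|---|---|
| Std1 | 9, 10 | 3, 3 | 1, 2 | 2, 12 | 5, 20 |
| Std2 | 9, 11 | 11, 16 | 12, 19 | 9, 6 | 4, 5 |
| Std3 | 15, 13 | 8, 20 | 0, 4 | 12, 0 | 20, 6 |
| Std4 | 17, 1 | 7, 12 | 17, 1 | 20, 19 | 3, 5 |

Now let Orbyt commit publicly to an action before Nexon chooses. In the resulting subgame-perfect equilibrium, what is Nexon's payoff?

Backward induction with Orbyt moving first.
- V: Nexon compares 9, 9, 15, 17 and picks Std4; Orbyt would get 1.
- W: Nexon compares 3, 11, 8, 7 and picks Std2; Orbyt would get 16.
- X: Nexon compares 1, 12, 0, 17 and picks Std4; Orbyt would get 1.
- Y: Nexon compares 2, 9, 12, 20 and picks Std4; Orbyt would get 19.
- Z: Nexon compares 5, 4, 20, 3 and picks Std3; Orbyt would get 6.
Maximizing over 1, 16, 1, 19, 6, Orbyt chooses Y. Subgame-perfect outcome: (Std4, Y) with payoffs (20, 19).

20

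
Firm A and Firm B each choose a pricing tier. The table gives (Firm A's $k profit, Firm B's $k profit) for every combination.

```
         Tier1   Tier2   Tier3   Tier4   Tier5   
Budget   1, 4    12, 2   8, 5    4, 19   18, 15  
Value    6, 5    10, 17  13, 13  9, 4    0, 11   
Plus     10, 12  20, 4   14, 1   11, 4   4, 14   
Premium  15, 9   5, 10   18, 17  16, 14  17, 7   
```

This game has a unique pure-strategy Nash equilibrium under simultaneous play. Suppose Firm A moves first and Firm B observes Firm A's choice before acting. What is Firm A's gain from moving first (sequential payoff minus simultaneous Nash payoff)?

0

Backward induction with Firm A moving first.
- Budget: BR = Tier4, leader payoff 4.
- Value: BR = Tier2, leader payoff 10.
- Plus: BR = Tier5, leader payoff 4.
- Premium: BR = Tier3, leader payoff 18.
Among 4, 10, 4, 18, the best is 18 at Premium. Subgame-perfect outcome: (Premium, Tier3) with payoffs (18, 17).
Under simultaneous play:
Firm A's best replies: Tier1→Premium; Tier2→Plus; Tier3→Premium; Tier4→Premium; Tier5→Budget.
Firm B's best replies: Budget→Tier4; Value→Tier2; Plus→Tier5; Premium→Tier3.
The unique mutual best reply is (Premium, Tier3), giving (18, 17).
Firm A's commitment gain: 18 − 18 = 0.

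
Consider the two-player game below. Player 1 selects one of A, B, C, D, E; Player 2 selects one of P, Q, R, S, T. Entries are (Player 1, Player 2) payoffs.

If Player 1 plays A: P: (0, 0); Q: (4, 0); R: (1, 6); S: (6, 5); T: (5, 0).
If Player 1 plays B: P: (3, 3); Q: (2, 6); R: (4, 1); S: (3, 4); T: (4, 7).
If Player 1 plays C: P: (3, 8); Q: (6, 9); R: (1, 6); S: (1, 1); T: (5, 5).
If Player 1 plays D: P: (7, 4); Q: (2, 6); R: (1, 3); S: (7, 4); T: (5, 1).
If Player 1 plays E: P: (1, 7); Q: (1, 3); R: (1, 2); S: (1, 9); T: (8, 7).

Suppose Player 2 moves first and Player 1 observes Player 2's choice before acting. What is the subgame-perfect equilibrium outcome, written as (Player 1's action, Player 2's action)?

Solve by backward induction (Player 2 leads).
- P: BR = D, leader payoff 4.
- Q: BR = C, leader payoff 9.
- R: BR = B, leader payoff 1.
- S: BR = D, leader payoff 4.
- T: BR = E, leader payoff 7.
Player 2's induced payoffs are 4, 9, 1, 4, 7, so Player 2 commits to Q. Subgame-perfect outcome: (C, Q) with payoffs (6, 9).

(C, Q)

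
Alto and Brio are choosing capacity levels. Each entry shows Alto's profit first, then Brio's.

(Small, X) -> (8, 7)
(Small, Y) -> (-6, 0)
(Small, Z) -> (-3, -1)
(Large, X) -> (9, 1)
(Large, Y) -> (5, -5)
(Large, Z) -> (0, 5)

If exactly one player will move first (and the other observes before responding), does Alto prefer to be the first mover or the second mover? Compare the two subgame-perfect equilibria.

first

If Alto leads: Brio's best replies are Small→X, Large→Z; Alto's induced payoffs 8, 0; outcome (Small, X), payoffs (8, 7).
If Brio leads: Alto's best replies are X→Large, Y→Large, Z→Large; Brio's induced payoffs 1, -5, 5; outcome (Large, Z), payoffs (0, 5).
Alto gets 8 moving first and 0 moving second, so Alto prefers to move first.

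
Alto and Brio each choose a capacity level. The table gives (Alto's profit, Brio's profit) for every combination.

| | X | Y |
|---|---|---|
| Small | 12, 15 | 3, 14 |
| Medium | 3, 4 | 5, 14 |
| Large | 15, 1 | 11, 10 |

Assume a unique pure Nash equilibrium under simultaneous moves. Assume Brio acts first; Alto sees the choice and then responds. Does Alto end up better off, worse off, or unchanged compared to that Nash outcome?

Work backward from Alto's decision.
- X: BR = Large, leader payoff 1.
- Y: BR = Large, leader payoff 10.
Among 1, 10, the best is 10 at Y. Subgame-perfect outcome: (Large, Y) with payoffs (11, 10).
Under simultaneous play:
Alto's best replies: X→Large; Y→Large.
Brio's best replies: Small→X; Medium→Y; Large→Y.
Only (Large, Y) has each player best-responding; Nash payoffs (11, 10).
Alto earns 11 sequentially versus 11 at the Nash outcome: unchanged.

unchanged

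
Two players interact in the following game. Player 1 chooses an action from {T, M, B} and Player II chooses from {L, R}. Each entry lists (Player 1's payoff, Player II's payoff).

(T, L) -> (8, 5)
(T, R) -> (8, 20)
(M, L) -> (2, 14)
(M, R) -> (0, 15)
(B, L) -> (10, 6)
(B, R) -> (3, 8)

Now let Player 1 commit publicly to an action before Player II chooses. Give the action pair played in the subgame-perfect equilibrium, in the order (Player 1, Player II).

Solve by backward induction (Player 1 leads).
- T: Player II compares 5, 20 and picks R; Player 1 would get 8.
- M: Player II compares 14, 15 and picks R; Player 1 would get 0.
- B: Player II compares 6, 8 and picks R; Player 1 would get 3.
Player 1's induced payoffs are 8, 0, 3, so Player 1 commits to T. Subgame-perfect outcome: (T, R) with payoffs (8, 20).

(T, R)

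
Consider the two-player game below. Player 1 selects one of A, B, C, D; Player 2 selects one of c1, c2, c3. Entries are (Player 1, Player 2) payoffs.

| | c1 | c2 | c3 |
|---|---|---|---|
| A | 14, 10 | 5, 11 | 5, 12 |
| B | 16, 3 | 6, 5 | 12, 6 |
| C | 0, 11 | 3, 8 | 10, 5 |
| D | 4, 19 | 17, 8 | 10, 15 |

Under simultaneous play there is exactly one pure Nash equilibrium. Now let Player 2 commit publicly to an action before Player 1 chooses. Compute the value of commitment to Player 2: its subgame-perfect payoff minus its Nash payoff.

2

Backward induction with Player 2 moving first.
- c1 → Player 1 plays B (best of 14, 16, 0, 4); Player 2 gets 3.
- c2 → Player 1 plays D (best of 5, 6, 3, 17); Player 2 gets 8.
- c3 → Player 1 plays B (best of 5, 12, 10, 10); Player 2 gets 6.
Among 3, 8, 6, the best is 8 at c2. Subgame-perfect outcome: (D, c2) with payoffs (17, 8).
Now find the simultaneous Nash equilibrium.
Player 1's best replies: c1→B; c2→D; c3→B.
Player 2's best replies: A→c3; B→c3; C→c1; D→c1.
Only (B, c3) has each player best-responding; Nash payoffs (12, 6).
Player 2's commitment gain: 8 − 6 = 2.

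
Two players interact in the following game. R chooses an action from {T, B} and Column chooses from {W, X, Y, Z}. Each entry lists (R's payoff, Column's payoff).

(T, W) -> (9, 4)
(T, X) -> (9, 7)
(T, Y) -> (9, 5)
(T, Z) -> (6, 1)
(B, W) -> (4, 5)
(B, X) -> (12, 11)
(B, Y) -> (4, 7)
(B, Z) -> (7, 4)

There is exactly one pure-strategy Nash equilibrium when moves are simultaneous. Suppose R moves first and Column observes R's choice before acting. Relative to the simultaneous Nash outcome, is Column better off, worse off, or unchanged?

Backward induction with R moving first.
- T: Column compares 4, 7, 5, 1 and picks X; R would get 9.
- B: Column compares 5, 11, 7, 4 and picks X; R would get 12.
Among 9, 12, the best is 12 at B. Subgame-perfect outcome: (B, X) with payoffs (12, 11).
Now find the simultaneous Nash equilibrium.
R's best replies: W→T; X→B; Y→T; Z→B.
Column's best replies: T→X; B→X.
Only (B, X) has each player best-responding; Nash payoffs (12, 11).
Column earns 11 sequentially versus 11 at the Nash outcome: unchanged.

unchanged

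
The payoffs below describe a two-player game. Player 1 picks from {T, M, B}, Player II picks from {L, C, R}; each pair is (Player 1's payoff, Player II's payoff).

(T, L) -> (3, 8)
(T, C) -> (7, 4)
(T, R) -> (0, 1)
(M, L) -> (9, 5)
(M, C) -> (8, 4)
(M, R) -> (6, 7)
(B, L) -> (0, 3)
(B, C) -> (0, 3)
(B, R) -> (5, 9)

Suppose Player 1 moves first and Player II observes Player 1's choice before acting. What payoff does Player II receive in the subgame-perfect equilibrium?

Solve by backward induction (Player 1 leads).
- T → Player II plays L (best of 8, 4, 1); Player 1 gets 3.
- M → Player II plays R (best of 5, 4, 7); Player 1 gets 6.
- B → Player II plays R (best of 3, 3, 9); Player 1 gets 5.
Player 1's induced payoffs are 3, 6, 5, so Player 1 commits to M. Subgame-perfect outcome: (M, R) with payoffs (6, 7).

7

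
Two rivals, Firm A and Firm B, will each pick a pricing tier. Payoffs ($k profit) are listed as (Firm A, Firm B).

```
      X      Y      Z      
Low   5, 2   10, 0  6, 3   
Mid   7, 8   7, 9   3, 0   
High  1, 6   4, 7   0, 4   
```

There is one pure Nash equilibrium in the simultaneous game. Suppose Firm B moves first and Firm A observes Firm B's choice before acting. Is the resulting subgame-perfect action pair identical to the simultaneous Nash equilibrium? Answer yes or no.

Work backward from Firm A's decision.
- X: Firm A compares 5, 7, 1 and picks Mid; Firm B would get 8.
- Y: Firm A compares 10, 7, 4 and picks Low; Firm B would get 0.
- Z: Firm A compares 6, 3, 0 and picks Low; Firm B would get 3.
Among 8, 0, 3, the best is 8 at X. Subgame-perfect outcome: (Mid, X) with payoffs (7, 8).
Under simultaneous play:
Firm A's best replies: X→Mid; Y→Low; Z→Low.
Firm B's best replies: Low→Z; Mid→Y; High→Y.
Only (Low, Z) has each player best-responding; Nash payoffs (6, 3).
Sequential outcome (Mid, X) differs from the Nash profile (Low, Z).

no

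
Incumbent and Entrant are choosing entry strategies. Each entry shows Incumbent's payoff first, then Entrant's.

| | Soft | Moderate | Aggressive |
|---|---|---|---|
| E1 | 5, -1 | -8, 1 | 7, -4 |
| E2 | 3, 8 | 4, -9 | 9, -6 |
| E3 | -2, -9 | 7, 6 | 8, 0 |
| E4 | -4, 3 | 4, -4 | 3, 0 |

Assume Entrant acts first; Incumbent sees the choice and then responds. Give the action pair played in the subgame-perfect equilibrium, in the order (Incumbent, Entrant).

(E3, Moderate)

Backward induction with Entrant moving first.
- Soft → Incumbent plays E1 (best of 5, 3, -2, -4); Entrant gets -1.
- Moderate → Incumbent plays E3 (best of -8, 4, 7, 4); Entrant gets 6.
- Aggressive → Incumbent plays E2 (best of 7, 9, 8, 3); Entrant gets -6.
Entrant's induced payoffs are -1, 6, -6, so Entrant commits to Moderate. Subgame-perfect outcome: (E3, Moderate) with payoffs (7, 6).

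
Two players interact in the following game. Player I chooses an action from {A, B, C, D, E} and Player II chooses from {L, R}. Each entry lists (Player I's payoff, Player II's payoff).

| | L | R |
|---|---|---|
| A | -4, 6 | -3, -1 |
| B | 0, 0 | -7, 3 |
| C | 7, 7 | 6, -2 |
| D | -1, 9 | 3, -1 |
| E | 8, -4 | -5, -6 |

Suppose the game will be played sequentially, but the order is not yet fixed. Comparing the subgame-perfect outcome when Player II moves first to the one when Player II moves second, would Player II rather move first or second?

first

If Player I leads: Player II's best replies are A→L, B→R, C→L, D→L, E→L; Player I's induced payoffs -4, -7, 7, -1, 8; outcome (E, L), payoffs (8, -4).
If Player II leads: Player I's best replies are L→E, R→C; Player II's induced payoffs -4, -2; outcome (C, R), payoffs (6, -2).
Player II gets -2 moving first and -4 moving second, so Player II prefers to move first.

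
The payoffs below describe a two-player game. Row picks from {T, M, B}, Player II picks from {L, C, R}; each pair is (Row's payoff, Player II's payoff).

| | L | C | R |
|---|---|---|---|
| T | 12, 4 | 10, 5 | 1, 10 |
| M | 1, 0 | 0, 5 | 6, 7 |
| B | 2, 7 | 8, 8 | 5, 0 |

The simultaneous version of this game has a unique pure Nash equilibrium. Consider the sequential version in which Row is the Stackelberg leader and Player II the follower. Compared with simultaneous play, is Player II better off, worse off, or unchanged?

Backward induction with Row moving first.
- T → Player II plays R (best of 4, 5, 10); Row gets 1.
- M → Player II plays R (best of 0, 5, 7); Row gets 6.
- B → Player II plays C (best of 7, 8, 0); Row gets 8.
Row's induced payoffs are 1, 6, 8, so Row commits to B. Subgame-perfect outcome: (B, C) with payoffs (8, 8).
Under simultaneous play:
Row's best replies: L→T; C→T; R→M.
Player II's best replies: T→R; M→R; B→C.
Only (M, R) has each player best-responding; Nash payoffs (6, 7).
Player II earns 8 sequentially versus 7 at the Nash outcome: better off.

better off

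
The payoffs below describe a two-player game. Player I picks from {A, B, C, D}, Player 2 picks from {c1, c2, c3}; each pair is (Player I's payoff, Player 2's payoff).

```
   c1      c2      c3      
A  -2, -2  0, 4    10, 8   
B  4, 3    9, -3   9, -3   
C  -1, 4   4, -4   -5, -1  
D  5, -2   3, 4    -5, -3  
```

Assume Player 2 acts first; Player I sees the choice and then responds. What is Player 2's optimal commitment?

Backward induction with Player 2 moving first.
- c1: BR = D, leader payoff -2.
- c2: BR = B, leader payoff -3.
- c3: BR = A, leader payoff 8.
Maximizing over -2, -3, 8, Player 2 chooses c3. Subgame-perfect outcome: (A, c3) with payoffs (10, 8).

c3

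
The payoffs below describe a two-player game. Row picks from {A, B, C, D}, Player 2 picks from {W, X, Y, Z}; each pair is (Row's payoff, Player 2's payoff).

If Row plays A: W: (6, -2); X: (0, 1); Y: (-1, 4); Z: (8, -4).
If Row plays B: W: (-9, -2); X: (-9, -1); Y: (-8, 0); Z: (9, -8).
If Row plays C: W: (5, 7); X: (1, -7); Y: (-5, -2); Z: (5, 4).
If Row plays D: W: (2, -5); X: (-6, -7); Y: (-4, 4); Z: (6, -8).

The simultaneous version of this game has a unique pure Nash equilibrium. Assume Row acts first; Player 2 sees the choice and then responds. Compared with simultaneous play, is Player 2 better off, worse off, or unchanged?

better off

Work backward from Player 2's decision.
- A: BR = Y, leader payoff -1.
- B: BR = Y, leader payoff -8.
- C: BR = W, leader payoff 5.
- D: BR = Y, leader payoff -4.
Row's induced payoffs are -1, -8, 5, -4, so Row commits to C. Subgame-perfect outcome: (C, W) with payoffs (5, 7).
Under simultaneous play:
Row's best replies: W→A; X→C; Y→A; Z→B.
Player 2's best replies: A→Y; B→Y; C→W; D→Y.
The unique mutual best reply is (A, Y), giving (-1, 4).
Player 2 earns 7 sequentially versus 4 at the Nash outcome: better off.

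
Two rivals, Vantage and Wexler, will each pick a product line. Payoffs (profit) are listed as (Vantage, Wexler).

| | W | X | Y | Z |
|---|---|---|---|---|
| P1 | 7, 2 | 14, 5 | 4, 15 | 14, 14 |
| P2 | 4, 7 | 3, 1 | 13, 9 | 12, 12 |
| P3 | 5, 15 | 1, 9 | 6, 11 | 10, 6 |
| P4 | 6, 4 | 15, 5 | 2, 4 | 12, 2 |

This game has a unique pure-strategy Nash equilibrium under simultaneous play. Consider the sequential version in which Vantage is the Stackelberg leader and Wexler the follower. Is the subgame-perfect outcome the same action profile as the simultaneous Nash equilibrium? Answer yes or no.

yes

Work backward from Wexler's decision.
- P1: Wexler compares 2, 5, 15, 14 and picks Y; Vantage would get 4.
- P2: Wexler compares 7, 1, 9, 12 and picks Z; Vantage would get 12.
- P3: Wexler compares 15, 9, 11, 6 and picks W; Vantage would get 5.
- P4: Wexler compares 4, 5, 4, 2 and picks X; Vantage would get 15.
Maximizing over 4, 12, 5, 15, Vantage chooses P4. Subgame-perfect outcome: (P4, X) with payoffs (15, 5).
Under simultaneous play:
Vantage's best replies: W→P1; X→P4; Y→P2; Z→P1.
Wexler's best replies: P1→Y; P2→Z; P3→W; P4→X.
The unique mutual best reply is (P4, X), giving (15, 5).
Sequential outcome (P4, X) coincides with the Nash profile (P4, X).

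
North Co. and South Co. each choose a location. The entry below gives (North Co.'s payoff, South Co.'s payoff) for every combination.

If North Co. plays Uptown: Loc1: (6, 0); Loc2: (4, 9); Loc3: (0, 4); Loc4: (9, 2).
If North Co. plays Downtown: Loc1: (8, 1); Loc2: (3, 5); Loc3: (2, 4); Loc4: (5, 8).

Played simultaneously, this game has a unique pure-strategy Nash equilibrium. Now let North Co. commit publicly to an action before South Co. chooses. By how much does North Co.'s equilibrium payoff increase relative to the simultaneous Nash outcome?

1

Solve by backward induction (North Co. leads).
- Uptown → South Co. plays Loc2 (best of 0, 9, 4, 2); North Co. gets 4.
- Downtown → South Co. plays Loc4 (best of 1, 5, 4, 8); North Co. gets 5.
Maximizing over 4, 5, North Co. chooses Downtown. Subgame-perfect outcome: (Downtown, Loc4) with payoffs (5, 8).
For the simultaneous game, intersect best replies.
North Co.'s best replies: Loc1→Downtown; Loc2→Uptown; Loc3→Downtown; Loc4→Uptown.
South Co.'s best replies: Uptown→Loc2; Downtown→Loc4.
Only (Uptown, Loc2) has each player best-responding; Nash payoffs (4, 9).
North Co.'s commitment gain: 5 − 4 = 1.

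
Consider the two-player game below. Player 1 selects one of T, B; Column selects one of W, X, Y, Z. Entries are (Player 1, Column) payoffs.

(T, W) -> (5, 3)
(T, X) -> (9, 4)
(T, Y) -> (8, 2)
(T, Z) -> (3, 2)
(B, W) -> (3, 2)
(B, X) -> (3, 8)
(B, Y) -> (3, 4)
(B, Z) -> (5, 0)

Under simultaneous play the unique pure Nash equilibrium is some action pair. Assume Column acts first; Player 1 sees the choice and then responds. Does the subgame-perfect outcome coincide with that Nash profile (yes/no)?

yes

Player 1 best-responds to each possible Column move:
- W: BR = T, leader payoff 3.
- X: BR = T, leader payoff 4.
- Y: BR = T, leader payoff 2.
- Z: BR = B, leader payoff 0.
Among 3, 4, 2, 0, the best is 4 at X. Subgame-perfect outcome: (T, X) with payoffs (9, 4).
Now find the simultaneous Nash equilibrium.
Player 1's best replies: W→T; X→T; Y→T; Z→B.
Column's best replies: T→X; B→X.
Only (T, X) has each player best-responding; Nash payoffs (9, 4).
Sequential outcome (T, X) coincides with the Nash profile (T, X).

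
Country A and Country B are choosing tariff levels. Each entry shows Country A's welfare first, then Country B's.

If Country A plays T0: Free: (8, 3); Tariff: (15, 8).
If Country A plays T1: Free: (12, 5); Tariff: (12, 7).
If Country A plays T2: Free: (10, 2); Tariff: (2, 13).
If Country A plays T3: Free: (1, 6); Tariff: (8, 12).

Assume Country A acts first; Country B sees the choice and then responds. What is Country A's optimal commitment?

T0

Solve by backward induction (Country A leads).
- T0 → Country B plays Tariff (best of 3, 8); Country A gets 15.
- T1 → Country B plays Tariff (best of 5, 7); Country A gets 12.
- T2 → Country B plays Tariff (best of 2, 13); Country A gets 2.
- T3 → Country B plays Tariff (best of 6, 12); Country A gets 8.
Among 15, 12, 2, 8, the best is 15 at T0. Subgame-perfect outcome: (T0, Tariff) with payoffs (15, 8).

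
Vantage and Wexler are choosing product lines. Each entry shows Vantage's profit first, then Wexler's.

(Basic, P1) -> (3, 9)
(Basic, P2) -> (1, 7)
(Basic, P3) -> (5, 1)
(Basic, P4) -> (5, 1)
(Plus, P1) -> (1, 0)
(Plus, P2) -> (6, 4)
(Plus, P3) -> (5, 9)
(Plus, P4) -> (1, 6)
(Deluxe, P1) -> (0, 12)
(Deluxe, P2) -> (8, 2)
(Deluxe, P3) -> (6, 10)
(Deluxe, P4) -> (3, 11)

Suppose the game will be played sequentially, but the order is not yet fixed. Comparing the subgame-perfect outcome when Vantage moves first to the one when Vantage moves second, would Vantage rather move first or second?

second

If Vantage leads: Wexler's best replies are Basic→P1, Plus→P3, Deluxe→P1; Vantage's induced payoffs 3, 5, 0; outcome (Plus, P3), payoffs (5, 9).
If Wexler leads: Vantage's best replies are P1→Basic, P2→Deluxe, P3→Deluxe, P4→Basic; Wexler's induced payoffs 9, 2, 10, 1; outcome (Deluxe, P3), payoffs (6, 10).
Vantage gets 5 moving first and 6 moving second, so Vantage prefers to move second.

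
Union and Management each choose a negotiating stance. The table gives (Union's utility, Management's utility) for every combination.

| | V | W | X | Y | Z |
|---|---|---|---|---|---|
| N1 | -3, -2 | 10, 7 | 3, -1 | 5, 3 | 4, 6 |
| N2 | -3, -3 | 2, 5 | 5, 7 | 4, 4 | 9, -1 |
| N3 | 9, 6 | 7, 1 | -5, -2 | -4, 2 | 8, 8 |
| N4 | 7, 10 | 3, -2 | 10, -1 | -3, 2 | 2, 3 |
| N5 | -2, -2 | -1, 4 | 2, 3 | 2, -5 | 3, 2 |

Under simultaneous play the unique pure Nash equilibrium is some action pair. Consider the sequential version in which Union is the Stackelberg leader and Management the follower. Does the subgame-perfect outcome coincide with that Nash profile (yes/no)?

Work backward from Management's decision.
- N1: BR = W, leader payoff 10.
- N2: BR = X, leader payoff 5.
- N3: BR = Z, leader payoff 8.
- N4: BR = V, leader payoff 7.
- N5: BR = W, leader payoff -1.
Union's induced payoffs are 10, 5, 8, 7, -1, so Union commits to N1. Subgame-perfect outcome: (N1, W) with payoffs (10, 7).
Under simultaneous play:
Union's best replies: V→N3; W→N1; X→N4; Y→N1; Z→N2.
Management's best replies: N1→W; N2→X; N3→Z; N4→V; N5→W.
The unique mutual best reply is (N1, W), giving (10, 7).
Sequential outcome (N1, W) coincides with the Nash profile (N1, W).

yes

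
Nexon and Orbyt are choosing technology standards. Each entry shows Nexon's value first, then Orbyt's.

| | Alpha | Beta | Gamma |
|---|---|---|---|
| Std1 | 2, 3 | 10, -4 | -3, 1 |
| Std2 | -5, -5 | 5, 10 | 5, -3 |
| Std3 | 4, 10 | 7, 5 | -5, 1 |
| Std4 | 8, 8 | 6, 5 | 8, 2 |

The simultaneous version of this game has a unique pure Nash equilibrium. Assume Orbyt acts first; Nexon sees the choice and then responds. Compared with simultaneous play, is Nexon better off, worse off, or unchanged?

Nexon best-responds to each possible Orbyt move:
- Alpha: BR = Std4, leader payoff 8.
- Beta: BR = Std1, leader payoff -4.
- Gamma: BR = Std4, leader payoff 2.
Among 8, -4, 2, the best is 8 at Alpha. Subgame-perfect outcome: (Std4, Alpha) with payoffs (8, 8).
Under simultaneous play:
Nexon's best replies: Alpha→Std4; Beta→Std1; Gamma→Std4.
Orbyt's best replies: Std1→Alpha; Std2→Beta; Std3→Alpha; Std4→Alpha.
Only (Std4, Alpha) has each player best-responding; Nash payoffs (8, 8).
Nexon earns 8 sequentially versus 8 at the Nash outcome: unchanged.

unchanged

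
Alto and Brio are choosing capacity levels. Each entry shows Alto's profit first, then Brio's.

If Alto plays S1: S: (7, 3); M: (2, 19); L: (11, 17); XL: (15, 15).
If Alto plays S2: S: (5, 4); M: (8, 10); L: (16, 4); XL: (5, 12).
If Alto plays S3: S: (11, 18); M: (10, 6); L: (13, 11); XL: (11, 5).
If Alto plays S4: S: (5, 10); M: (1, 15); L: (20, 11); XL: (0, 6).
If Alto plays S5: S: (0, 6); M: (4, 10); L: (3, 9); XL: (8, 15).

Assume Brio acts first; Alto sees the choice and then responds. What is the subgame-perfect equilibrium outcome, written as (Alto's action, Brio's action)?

Backward induction with Brio moving first.
- S: Alto compares 7, 5, 11, 5, 0 and picks S3; Brio would get 18.
- M: Alto compares 2, 8, 10, 1, 4 and picks S3; Brio would get 6.
- L: Alto compares 11, 16, 13, 20, 3 and picks S4; Brio would get 11.
- XL: Alto compares 15, 5, 11, 0, 8 and picks S1; Brio would get 15.
Among 18, 6, 11, 15, the best is 18 at S. Subgame-perfect outcome: (S3, S) with payoffs (11, 18).

(S3, S)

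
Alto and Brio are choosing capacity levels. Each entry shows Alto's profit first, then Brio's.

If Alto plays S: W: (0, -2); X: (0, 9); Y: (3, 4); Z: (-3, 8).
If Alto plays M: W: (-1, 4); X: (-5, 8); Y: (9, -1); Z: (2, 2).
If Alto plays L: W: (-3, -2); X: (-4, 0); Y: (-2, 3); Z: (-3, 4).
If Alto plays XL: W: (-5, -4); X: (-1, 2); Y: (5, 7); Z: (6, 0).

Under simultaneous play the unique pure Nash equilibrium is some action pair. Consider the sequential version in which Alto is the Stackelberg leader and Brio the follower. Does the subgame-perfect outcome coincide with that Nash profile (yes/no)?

no

Solve by backward induction (Alto leads).
- S: Brio compares -2, 9, 4, 8 and picks X; Alto would get 0.
- M: Brio compares 4, 8, -1, 2 and picks X; Alto would get -5.
- L: Brio compares -2, 0, 3, 4 and picks Z; Alto would get -3.
- XL: Brio compares -4, 2, 7, 0 and picks Y; Alto would get 5.
Maximizing over 0, -5, -3, 5, Alto chooses XL. Subgame-perfect outcome: (XL, Y) with payoffs (5, 7).
Under simultaneous play:
Alto's best replies: W→S; X→S; Y→M; Z→XL.
Brio's best replies: S→X; M→X; L→Z; XL→Y.
The unique mutual best reply is (S, X), giving (0, 9).
Sequential outcome (XL, Y) differs from the Nash profile (S, X).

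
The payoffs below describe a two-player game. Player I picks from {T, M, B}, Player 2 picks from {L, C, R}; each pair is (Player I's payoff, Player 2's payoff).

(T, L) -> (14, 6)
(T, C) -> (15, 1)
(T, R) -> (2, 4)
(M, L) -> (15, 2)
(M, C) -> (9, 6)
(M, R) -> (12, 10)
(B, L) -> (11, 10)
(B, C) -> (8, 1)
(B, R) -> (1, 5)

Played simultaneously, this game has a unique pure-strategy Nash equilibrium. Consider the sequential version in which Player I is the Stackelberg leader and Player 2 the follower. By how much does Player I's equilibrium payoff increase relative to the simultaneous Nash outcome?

2

Player 2 best-responds to each possible Player I move:
- T: BR = L, leader payoff 14.
- M: BR = R, leader payoff 12.
- B: BR = L, leader payoff 11.
Maximizing over 14, 12, 11, Player I chooses T. Subgame-perfect outcome: (T, L) with payoffs (14, 6).
Under simultaneous play:
Player I's best replies: L→M; C→T; R→M.
Player 2's best replies: T→L; M→R; B→L.
The unique mutual best reply is (M, R), giving (12, 10).
Player I's commitment gain: 14 − 12 = 2.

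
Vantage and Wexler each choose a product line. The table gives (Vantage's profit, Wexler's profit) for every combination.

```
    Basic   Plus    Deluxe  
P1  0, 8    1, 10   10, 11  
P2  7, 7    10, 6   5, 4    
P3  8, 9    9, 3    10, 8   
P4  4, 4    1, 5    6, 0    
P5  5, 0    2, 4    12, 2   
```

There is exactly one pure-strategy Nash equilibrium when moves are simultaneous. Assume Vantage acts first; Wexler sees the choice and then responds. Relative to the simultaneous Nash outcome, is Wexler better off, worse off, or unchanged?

better off

Solve by backward induction (Vantage leads).
- P1: Wexler compares 8, 10, 11 and picks Deluxe; Vantage would get 10.
- P2: Wexler compares 7, 6, 4 and picks Basic; Vantage would get 7.
- P3: Wexler compares 9, 3, 8 and picks Basic; Vantage would get 8.
- P4: Wexler compares 4, 5, 0 and picks Plus; Vantage would get 1.
- P5: Wexler compares 0, 4, 2 and picks Plus; Vantage would get 2.
Among 10, 7, 8, 1, 2, the best is 10 at P1. Subgame-perfect outcome: (P1, Deluxe) with payoffs (10, 11).
Now find the simultaneous Nash equilibrium.
Vantage's best replies: Basic→P3; Plus→P2; Deluxe→P5.
Wexler's best replies: P1→Deluxe; P2→Basic; P3→Basic; P4→Plus; P5→Plus.
Only (P3, Basic) has each player best-responding; Nash payoffs (8, 9).
Wexler earns 11 sequentially versus 9 at the Nash outcome: better off.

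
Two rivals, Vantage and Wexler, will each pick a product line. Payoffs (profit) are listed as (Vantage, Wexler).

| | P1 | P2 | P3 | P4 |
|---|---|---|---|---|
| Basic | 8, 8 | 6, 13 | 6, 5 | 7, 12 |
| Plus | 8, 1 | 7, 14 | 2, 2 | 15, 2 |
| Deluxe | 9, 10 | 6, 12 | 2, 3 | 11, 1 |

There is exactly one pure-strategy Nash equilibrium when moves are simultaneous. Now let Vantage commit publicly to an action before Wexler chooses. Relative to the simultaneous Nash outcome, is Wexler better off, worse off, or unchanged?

unchanged

Solve by backward induction (Vantage leads).
- Basic: BR = P2, leader payoff 6.
- Plus: BR = P2, leader payoff 7.
- Deluxe: BR = P2, leader payoff 6.
Among 6, 7, 6, the best is 7 at Plus. Subgame-perfect outcome: (Plus, P2) with payoffs (7, 14).
Now find the simultaneous Nash equilibrium.
Vantage's best replies: P1→Deluxe; P2→Plus; P3→Basic; P4→Plus.
Wexler's best replies: Basic→P2; Plus→P2; Deluxe→P2.
Only (Plus, P2) has each player best-responding; Nash payoffs (7, 14).
Wexler earns 14 sequentially versus 14 at the Nash outcome: unchanged.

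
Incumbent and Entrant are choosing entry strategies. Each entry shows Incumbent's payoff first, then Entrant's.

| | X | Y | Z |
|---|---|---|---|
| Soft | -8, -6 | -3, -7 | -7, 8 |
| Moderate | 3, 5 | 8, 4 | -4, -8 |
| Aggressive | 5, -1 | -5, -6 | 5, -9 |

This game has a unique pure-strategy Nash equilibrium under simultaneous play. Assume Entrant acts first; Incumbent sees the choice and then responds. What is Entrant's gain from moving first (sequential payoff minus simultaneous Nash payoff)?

5

Solve by backward induction (Entrant leads).
- X: BR = Aggressive, leader payoff -1.
- Y: BR = Moderate, leader payoff 4.
- Z: BR = Aggressive, leader payoff -9.
Maximizing over -1, 4, -9, Entrant chooses Y. Subgame-perfect outcome: (Moderate, Y) with payoffs (8, 4).
Under simultaneous play:
Incumbent's best replies: X→Aggressive; Y→Moderate; Z→Aggressive.
Entrant's best replies: Soft→Z; Moderate→X; Aggressive→X.
The unique mutual best reply is (Aggressive, X), giving (5, -1).
Entrant's commitment gain: 4 − -1 = 5.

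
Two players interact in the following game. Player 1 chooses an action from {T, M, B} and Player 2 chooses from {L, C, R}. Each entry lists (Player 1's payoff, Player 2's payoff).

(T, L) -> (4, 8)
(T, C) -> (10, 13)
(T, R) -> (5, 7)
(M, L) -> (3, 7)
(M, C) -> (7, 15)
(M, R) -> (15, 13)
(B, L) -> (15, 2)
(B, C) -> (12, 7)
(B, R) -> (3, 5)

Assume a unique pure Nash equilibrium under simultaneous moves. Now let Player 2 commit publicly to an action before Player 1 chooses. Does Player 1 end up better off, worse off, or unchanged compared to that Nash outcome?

better off

Backward induction with Player 2 moving first.
- L → Player 1 plays B (best of 4, 3, 15); Player 2 gets 2.
- C → Player 1 plays B (best of 10, 7, 12); Player 2 gets 7.
- R → Player 1 plays M (best of 5, 15, 3); Player 2 gets 13.
Among 2, 7, 13, the best is 13 at R. Subgame-perfect outcome: (M, R) with payoffs (15, 13).
Under simultaneous play:
Player 1's best replies: L→B; C→B; R→M.
Player 2's best replies: T→C; M→C; B→C.
Only (B, C) has each player best-responding; Nash payoffs (12, 7).
Player 1 earns 15 sequentially versus 12 at the Nash outcome: better off.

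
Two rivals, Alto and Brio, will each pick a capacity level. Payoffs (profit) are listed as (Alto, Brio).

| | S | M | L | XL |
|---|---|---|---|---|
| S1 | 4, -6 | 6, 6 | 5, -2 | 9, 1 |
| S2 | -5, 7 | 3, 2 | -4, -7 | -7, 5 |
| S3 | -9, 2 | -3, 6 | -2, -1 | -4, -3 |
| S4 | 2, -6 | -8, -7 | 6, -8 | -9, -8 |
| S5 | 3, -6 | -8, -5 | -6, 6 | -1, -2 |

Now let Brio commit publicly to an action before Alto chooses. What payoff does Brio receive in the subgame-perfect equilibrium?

Alto best-responds to each possible Brio move:
- S: Alto compares 4, -5, -9, 2, 3 and picks S1; Brio would get -6.
- M: Alto compares 6, 3, -3, -8, -8 and picks S1; Brio would get 6.
- L: Alto compares 5, -4, -2, 6, -6 and picks S4; Brio would get -8.
- XL: Alto compares 9, -7, -4, -9, -1 and picks S1; Brio would get 1.
Maximizing over -6, 6, -8, 1, Brio chooses M. Subgame-perfect outcome: (S1, M) with payoffs (6, 6).

6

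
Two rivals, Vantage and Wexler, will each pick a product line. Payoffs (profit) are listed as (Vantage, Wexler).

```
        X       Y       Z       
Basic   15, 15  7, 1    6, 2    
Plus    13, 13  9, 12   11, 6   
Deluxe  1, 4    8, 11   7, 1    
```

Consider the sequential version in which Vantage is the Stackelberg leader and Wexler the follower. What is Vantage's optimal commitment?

Backward induction with Vantage moving first.
- Basic → Wexler plays X (best of 15, 1, 2); Vantage gets 15.
- Plus → Wexler plays X (best of 13, 12, 6); Vantage gets 13.
- Deluxe → Wexler plays Y (best of 4, 11, 1); Vantage gets 8.
Maximizing over 15, 13, 8, Vantage chooses Basic. Subgame-perfect outcome: (Basic, X) with payoffs (15, 15).

Basic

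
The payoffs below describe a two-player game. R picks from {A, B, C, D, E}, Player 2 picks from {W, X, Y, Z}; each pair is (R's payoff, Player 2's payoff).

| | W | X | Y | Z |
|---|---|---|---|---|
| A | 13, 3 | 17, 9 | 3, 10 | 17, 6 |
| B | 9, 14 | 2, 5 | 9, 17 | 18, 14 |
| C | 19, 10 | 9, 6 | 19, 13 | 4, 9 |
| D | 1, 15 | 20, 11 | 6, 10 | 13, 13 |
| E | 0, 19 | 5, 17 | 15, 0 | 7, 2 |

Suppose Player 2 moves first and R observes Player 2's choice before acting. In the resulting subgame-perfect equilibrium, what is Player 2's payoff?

Solve by backward induction (Player 2 leads).
- W: R compares 13, 9, 19, 1, 0 and picks C; Player 2 would get 10.
- X: R compares 17, 2, 9, 20, 5 and picks D; Player 2 would get 11.
- Y: R compares 3, 9, 19, 6, 15 and picks C; Player 2 would get 13.
- Z: R compares 17, 18, 4, 13, 7 and picks B; Player 2 would get 14.
Player 2's induced payoffs are 10, 11, 13, 14, so Player 2 commits to Z. Subgame-perfect outcome: (B, Z) with payoffs (18, 14).

14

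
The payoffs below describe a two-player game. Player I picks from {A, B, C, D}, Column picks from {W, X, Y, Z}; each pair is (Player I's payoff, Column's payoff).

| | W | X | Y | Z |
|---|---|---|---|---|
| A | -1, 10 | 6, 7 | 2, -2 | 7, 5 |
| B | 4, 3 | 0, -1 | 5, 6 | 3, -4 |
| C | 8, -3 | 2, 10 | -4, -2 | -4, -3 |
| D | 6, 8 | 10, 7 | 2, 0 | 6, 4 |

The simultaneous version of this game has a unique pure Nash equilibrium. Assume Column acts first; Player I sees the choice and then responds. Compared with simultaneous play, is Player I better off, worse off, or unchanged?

better off

Backward induction with Column moving first.
- W → Player I plays C (best of -1, 4, 8, 6); Column gets -3.
- X → Player I plays D (best of 6, 0, 2, 10); Column gets 7.
- Y → Player I plays B (best of 2, 5, -4, 2); Column gets 6.
- Z → Player I plays A (best of 7, 3, -4, 6); Column gets 5.
Among -3, 7, 6, 5, the best is 7 at X. Subgame-perfect outcome: (D, X) with payoffs (10, 7).
Now find the simultaneous Nash equilibrium.
Player I's best replies: W→C; X→D; Y→B; Z→A.
Column's best replies: A→W; B→Y; C→X; D→W.
Only (B, Y) has each player best-responding; Nash payoffs (5, 6).
Player I earns 10 sequentially versus 5 at the Nash outcome: better off.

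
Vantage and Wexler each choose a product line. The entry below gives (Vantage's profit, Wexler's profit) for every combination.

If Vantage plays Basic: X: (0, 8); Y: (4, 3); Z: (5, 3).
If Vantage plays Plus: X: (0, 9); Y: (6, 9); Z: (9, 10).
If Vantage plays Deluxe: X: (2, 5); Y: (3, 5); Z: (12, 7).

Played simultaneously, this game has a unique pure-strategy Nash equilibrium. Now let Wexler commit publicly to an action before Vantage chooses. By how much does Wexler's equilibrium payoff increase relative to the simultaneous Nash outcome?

2

Vantage best-responds to each possible Wexler move:
- X → Vantage plays Deluxe (best of 0, 0, 2); Wexler gets 5.
- Y → Vantage plays Plus (best of 4, 6, 3); Wexler gets 9.
- Z → Vantage plays Deluxe (best of 5, 9, 12); Wexler gets 7.
Among 5, 9, 7, the best is 9 at Y. Subgame-perfect outcome: (Plus, Y) with payoffs (6, 9).
For the simultaneous game, intersect best replies.
Vantage's best replies: X→Deluxe; Y→Plus; Z→Deluxe.
Wexler's best replies: Basic→X; Plus→Z; Deluxe→Z.
Only (Deluxe, Z) has each player best-responding; Nash payoffs (12, 7).
Wexler's commitment gain: 9 − 7 = 2.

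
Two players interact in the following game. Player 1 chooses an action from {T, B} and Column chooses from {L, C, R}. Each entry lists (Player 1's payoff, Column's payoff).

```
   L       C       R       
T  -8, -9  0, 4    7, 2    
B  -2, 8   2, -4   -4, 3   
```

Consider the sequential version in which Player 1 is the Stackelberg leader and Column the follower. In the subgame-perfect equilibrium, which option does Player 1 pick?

T

Work backward from Column's decision.
- T → Column plays C (best of -9, 4, 2); Player 1 gets 0.
- B → Column plays L (best of 8, -4, 3); Player 1 gets -2.
Maximizing over 0, -2, Player 1 chooses T. Subgame-perfect outcome: (T, C) with payoffs (0, 4).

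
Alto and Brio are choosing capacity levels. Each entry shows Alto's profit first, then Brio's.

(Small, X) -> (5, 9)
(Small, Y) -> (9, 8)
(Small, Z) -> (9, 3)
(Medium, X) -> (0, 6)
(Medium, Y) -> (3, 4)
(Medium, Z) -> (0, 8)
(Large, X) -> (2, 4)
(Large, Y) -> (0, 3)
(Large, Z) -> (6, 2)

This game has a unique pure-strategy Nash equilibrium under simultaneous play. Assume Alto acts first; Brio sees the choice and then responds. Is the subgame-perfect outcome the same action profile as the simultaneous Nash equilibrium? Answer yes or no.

yes

Brio best-responds to each possible Alto move:
- Small → Brio plays X (best of 9, 8, 3); Alto gets 5.
- Medium → Brio plays Z (best of 6, 4, 8); Alto gets 0.
- Large → Brio plays X (best of 4, 3, 2); Alto gets 2.
Maximizing over 5, 0, 2, Alto chooses Small. Subgame-perfect outcome: (Small, X) with payoffs (5, 9).
Now find the simultaneous Nash equilibrium.
Alto's best replies: X→Small; Y→Small; Z→Small.
Brio's best replies: Small→X; Medium→Z; Large→X.
The unique mutual best reply is (Small, X), giving (5, 9).
Sequential outcome (Small, X) coincides with the Nash profile (Small, X).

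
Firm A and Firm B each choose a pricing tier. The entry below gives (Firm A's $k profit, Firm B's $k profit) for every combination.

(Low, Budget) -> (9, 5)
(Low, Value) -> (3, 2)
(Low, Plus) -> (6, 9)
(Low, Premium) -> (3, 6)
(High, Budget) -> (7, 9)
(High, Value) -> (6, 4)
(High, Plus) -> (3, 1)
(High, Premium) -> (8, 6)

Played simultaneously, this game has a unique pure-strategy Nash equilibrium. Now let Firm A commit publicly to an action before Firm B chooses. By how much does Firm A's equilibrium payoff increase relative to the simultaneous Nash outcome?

1

Backward induction with Firm A moving first.
- Low: BR = Plus, leader payoff 6.
- High: BR = Budget, leader payoff 7.
Among 6, 7, the best is 7 at High. Subgame-perfect outcome: (High, Budget) with payoffs (7, 9).
Under simultaneous play:
Firm A's best replies: Budget→Low; Value→High; Plus→Low; Premium→High.
Firm B's best replies: Low→Plus; High→Budget.
Only (Low, Plus) has each player best-responding; Nash payoffs (6, 9).
Firm A's commitment gain: 7 − 6 = 1.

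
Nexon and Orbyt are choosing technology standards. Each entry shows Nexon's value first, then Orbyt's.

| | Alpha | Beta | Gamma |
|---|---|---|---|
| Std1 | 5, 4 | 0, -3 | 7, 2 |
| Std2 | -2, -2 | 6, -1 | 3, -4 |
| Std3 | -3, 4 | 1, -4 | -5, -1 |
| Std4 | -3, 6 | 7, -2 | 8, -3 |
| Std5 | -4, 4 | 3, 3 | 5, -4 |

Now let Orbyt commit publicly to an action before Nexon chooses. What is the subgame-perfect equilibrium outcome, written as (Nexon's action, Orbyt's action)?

(Std1, Alpha)

Backward induction with Orbyt moving first.
- Alpha: BR = Std1, leader payoff 4.
- Beta: BR = Std4, leader payoff -2.
- Gamma: BR = Std4, leader payoff -3.
Orbyt's induced payoffs are 4, -2, -3, so Orbyt commits to Alpha. Subgame-perfect outcome: (Std1, Alpha) with payoffs (5, 4).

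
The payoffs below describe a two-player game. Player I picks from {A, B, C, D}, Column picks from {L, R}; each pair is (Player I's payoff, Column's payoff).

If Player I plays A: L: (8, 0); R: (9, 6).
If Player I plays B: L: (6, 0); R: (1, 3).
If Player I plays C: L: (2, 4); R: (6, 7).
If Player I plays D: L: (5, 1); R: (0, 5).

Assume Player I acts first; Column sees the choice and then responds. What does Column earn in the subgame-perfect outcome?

6

Solve by backward induction (Player I leads).
- A: BR = R, leader payoff 9.
- B: BR = R, leader payoff 1.
- C: BR = R, leader payoff 6.
- D: BR = R, leader payoff 0.
Maximizing over 9, 1, 6, 0, Player I chooses A. Subgame-perfect outcome: (A, R) with payoffs (9, 6).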